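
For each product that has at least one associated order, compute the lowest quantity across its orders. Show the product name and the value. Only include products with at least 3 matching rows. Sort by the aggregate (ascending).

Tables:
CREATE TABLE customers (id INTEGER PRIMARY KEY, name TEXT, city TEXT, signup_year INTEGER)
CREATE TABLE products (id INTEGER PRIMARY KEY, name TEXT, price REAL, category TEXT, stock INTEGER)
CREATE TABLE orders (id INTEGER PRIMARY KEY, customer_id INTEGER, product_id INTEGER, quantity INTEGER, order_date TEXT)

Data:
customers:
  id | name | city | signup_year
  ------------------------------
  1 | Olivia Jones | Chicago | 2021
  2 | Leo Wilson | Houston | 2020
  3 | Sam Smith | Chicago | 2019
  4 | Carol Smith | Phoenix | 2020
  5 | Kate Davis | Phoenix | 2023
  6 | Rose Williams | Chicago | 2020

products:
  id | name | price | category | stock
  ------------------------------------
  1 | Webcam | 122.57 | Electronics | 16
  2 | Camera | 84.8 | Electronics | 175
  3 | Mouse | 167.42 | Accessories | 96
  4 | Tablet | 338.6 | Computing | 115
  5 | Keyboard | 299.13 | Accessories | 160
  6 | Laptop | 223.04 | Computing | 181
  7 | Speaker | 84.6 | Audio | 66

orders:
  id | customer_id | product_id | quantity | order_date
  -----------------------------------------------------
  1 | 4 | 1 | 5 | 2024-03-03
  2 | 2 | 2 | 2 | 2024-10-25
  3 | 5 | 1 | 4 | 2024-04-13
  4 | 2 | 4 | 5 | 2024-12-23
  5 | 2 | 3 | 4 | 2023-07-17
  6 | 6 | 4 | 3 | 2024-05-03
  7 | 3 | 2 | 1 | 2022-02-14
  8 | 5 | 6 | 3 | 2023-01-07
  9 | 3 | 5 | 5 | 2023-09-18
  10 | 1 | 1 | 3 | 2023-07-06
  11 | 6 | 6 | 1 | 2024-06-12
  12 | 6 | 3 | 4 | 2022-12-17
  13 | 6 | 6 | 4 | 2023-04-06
SELECT p.name, MIN(c.quantity) AS min_quantity FROM orders c JOIN products p ON c.product_id = p.id GROUP BY p.id, p.name HAVING COUNT(*) >= 3 ORDER BY min_quantity ASC

Execution result:
name | min_quantity
Laptop | 1
Webcam | 3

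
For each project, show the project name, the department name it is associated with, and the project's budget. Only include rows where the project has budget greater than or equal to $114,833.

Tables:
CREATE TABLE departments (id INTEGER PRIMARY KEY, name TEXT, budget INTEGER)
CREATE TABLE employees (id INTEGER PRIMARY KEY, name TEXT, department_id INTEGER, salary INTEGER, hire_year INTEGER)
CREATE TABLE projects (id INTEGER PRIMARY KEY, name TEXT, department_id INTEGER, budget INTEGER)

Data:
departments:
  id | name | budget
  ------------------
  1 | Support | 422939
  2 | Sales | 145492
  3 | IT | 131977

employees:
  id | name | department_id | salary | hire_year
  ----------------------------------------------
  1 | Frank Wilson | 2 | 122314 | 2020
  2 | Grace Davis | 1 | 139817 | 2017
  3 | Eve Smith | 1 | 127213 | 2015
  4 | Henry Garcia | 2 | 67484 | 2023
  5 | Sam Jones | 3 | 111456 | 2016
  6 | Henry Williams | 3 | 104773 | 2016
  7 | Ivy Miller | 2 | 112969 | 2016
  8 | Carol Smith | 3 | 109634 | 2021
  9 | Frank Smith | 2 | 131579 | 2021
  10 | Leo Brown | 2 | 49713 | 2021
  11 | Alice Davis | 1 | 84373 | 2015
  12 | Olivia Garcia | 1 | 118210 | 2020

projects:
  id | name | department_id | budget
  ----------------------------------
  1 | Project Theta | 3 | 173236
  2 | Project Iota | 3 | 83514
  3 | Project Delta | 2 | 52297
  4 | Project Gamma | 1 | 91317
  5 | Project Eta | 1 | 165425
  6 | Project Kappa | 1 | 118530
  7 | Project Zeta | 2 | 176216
SELECT c.name, p.name AS department, c.budget FROM projects c JOIN departments p ON c.department_id = p.id WHERE c.budget >= 114833

Execution result:
name | department | budget
Project Theta | IT | 173236
Project Eta | Support | 165425
Project Kappa | Support | 118530
Project Zeta | Sales | 176216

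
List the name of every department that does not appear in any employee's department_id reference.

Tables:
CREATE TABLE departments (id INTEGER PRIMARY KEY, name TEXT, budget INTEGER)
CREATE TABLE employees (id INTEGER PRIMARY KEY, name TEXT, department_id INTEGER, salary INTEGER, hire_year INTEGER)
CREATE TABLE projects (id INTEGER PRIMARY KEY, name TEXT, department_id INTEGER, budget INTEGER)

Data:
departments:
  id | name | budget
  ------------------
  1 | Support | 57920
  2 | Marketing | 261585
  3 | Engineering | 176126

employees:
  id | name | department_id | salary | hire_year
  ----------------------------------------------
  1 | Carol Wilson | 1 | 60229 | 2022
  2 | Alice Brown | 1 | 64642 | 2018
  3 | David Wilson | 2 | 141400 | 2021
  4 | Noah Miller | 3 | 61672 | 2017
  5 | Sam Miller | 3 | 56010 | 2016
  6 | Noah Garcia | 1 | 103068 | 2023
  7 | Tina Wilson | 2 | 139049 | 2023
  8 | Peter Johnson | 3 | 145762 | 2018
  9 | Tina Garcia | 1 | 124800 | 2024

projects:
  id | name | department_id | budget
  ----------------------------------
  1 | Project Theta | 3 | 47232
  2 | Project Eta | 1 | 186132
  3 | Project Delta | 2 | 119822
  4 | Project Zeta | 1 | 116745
SELECT p.name FROM departments p LEFT JOIN employees c ON c.department_id = p.id WHERE c.id IS NULL

Execution result:
(no rows)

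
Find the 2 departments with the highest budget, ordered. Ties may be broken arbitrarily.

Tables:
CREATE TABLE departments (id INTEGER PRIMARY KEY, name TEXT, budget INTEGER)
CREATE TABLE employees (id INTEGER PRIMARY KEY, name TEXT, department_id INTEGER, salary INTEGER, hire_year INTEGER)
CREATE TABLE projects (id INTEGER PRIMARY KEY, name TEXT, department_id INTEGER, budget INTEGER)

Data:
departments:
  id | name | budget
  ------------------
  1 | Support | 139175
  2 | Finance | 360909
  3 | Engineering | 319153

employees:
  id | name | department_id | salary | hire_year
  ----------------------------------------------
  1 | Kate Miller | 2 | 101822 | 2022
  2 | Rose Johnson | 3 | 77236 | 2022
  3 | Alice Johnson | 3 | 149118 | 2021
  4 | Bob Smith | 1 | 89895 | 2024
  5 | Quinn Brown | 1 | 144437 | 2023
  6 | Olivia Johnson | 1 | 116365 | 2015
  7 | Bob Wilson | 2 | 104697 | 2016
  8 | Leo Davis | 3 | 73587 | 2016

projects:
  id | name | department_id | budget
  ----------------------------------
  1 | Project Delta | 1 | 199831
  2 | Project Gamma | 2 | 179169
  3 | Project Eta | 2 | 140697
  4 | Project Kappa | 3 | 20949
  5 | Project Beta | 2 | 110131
SELECT name, budget FROM departments ORDER BY budget DESC LIMIT 2

Execution result:
name | budget
Finance | 360909
Engineering | 319153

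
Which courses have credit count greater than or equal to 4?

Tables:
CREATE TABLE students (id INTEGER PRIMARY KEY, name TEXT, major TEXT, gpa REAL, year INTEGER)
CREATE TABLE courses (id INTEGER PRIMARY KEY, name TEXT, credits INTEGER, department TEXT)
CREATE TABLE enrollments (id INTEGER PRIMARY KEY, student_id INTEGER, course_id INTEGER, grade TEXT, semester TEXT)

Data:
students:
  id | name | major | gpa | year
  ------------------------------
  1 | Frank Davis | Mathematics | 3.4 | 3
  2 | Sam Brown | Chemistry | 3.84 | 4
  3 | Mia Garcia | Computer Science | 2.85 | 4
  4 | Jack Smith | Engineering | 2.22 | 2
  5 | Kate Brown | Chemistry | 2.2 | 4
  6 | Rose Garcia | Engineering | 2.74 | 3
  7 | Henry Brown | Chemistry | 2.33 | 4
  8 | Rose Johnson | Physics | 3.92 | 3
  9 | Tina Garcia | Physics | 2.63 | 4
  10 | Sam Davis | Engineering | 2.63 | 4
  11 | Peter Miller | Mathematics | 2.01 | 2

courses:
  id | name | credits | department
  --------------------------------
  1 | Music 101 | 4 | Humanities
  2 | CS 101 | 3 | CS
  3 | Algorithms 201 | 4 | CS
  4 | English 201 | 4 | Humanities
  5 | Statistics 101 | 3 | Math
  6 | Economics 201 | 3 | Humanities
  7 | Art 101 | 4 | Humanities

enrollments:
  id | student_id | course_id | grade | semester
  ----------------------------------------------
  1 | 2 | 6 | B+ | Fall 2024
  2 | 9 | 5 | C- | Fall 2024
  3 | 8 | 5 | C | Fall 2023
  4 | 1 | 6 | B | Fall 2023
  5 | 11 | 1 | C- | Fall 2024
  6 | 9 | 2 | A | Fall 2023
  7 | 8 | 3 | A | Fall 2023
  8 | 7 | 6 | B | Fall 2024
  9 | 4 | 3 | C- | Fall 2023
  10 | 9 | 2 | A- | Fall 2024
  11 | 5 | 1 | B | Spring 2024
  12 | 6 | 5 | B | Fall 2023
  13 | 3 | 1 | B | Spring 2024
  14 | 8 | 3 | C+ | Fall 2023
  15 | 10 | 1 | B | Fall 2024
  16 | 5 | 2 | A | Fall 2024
SELECT name, credits FROM courses WHERE credits >= 4

Execution result:
name | credits
Music 101 | 4
Algorithms 201 | 4
English 201 | 4
Art 101 | 4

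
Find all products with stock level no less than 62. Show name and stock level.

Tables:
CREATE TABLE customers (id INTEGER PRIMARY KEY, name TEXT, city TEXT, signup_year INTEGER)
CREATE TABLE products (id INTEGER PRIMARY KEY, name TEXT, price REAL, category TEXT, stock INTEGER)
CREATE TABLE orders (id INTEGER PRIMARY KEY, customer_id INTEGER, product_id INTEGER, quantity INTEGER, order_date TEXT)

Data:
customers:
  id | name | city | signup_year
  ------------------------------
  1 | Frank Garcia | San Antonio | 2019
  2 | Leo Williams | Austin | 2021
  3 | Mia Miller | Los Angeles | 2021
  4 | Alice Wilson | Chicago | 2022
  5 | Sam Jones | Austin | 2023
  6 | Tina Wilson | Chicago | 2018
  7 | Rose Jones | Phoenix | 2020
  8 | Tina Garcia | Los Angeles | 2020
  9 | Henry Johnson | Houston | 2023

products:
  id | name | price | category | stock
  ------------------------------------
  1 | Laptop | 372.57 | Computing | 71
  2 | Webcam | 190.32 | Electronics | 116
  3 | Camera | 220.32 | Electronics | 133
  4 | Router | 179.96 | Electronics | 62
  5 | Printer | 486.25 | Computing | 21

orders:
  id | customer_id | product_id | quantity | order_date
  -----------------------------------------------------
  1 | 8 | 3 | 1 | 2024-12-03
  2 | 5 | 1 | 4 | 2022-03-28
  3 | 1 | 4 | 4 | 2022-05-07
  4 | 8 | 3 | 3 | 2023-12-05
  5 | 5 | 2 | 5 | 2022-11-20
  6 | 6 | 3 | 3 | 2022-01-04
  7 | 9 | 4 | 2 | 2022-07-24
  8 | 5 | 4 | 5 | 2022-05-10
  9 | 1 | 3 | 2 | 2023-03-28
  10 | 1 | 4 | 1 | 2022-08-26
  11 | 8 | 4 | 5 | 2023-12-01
SELECT name, stock FROM products WHERE stock >= 62

Execution result:
name | stock
Laptop | 71
Webcam | 116
Camera | 133
Router | 62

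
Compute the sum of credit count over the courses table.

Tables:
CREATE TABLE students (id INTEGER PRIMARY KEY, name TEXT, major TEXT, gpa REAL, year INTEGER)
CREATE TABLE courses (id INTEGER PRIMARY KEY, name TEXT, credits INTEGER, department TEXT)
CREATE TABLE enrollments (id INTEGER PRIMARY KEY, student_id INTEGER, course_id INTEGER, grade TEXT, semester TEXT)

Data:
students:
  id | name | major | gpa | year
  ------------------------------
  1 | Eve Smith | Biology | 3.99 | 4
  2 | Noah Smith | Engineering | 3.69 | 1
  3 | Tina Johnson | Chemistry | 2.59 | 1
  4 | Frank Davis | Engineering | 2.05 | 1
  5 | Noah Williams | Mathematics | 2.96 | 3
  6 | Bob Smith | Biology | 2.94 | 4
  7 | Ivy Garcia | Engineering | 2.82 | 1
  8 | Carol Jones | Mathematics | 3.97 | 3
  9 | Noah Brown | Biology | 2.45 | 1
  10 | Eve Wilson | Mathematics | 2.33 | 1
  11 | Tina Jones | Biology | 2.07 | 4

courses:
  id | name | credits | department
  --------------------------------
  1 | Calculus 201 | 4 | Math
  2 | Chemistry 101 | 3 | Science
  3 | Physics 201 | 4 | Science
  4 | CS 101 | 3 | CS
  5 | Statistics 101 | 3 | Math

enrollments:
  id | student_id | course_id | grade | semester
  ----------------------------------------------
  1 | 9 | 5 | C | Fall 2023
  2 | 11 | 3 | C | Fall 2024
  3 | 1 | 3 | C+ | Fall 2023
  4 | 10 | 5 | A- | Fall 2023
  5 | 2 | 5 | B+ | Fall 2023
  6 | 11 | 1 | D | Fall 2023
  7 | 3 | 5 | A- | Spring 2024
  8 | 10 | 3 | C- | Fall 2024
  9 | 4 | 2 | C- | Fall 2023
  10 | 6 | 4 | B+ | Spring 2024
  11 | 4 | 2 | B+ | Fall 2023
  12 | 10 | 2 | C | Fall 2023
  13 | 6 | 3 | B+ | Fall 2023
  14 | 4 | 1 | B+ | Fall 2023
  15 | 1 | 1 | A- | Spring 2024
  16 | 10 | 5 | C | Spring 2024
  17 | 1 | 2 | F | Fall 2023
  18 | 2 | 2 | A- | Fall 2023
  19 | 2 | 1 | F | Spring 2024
SELECT SUM(credits) FROM courses

Execution result:
17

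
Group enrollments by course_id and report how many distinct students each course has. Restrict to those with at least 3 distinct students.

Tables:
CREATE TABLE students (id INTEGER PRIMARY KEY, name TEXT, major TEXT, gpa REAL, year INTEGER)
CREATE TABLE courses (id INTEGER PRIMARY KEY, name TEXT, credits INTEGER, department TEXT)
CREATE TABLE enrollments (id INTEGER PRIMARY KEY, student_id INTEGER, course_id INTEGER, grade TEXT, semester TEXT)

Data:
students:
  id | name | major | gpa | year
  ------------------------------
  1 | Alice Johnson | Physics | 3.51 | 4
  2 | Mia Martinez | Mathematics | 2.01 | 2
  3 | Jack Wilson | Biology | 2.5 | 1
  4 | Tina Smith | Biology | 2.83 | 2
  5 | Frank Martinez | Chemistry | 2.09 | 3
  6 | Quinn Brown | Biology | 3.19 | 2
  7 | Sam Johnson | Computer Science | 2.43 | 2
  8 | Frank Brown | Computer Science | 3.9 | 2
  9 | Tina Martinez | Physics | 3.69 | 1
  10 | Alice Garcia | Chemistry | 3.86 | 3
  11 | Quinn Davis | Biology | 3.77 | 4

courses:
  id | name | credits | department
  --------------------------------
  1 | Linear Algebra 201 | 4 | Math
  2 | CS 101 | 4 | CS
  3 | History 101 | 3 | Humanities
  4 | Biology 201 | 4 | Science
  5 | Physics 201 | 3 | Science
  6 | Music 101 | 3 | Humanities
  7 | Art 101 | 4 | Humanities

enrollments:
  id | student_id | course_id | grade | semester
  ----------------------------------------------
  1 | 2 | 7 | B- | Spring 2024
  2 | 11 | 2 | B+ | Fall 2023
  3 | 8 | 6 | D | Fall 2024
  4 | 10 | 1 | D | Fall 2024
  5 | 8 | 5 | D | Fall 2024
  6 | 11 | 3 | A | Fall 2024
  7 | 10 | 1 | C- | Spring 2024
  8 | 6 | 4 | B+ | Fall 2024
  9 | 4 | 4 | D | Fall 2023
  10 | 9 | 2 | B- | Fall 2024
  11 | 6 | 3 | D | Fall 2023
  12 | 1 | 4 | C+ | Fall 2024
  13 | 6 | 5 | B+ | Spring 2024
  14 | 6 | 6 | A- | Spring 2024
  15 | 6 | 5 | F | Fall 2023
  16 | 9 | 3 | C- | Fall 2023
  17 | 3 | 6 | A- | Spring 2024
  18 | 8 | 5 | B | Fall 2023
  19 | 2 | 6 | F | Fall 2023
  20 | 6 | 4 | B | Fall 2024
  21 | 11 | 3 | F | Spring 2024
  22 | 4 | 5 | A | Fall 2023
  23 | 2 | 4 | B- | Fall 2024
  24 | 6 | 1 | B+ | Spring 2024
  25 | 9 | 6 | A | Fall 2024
SELECT course_id, COUNT(DISTINCT student_id) AS distinct_student_count FROM enrollments GROUP BY course_id HAVING COUNT(DISTINCT student_id) >= 3

Execution result:
course_id | distinct_student_count
3 | 3
4 | 4
5 | 3
6 | 5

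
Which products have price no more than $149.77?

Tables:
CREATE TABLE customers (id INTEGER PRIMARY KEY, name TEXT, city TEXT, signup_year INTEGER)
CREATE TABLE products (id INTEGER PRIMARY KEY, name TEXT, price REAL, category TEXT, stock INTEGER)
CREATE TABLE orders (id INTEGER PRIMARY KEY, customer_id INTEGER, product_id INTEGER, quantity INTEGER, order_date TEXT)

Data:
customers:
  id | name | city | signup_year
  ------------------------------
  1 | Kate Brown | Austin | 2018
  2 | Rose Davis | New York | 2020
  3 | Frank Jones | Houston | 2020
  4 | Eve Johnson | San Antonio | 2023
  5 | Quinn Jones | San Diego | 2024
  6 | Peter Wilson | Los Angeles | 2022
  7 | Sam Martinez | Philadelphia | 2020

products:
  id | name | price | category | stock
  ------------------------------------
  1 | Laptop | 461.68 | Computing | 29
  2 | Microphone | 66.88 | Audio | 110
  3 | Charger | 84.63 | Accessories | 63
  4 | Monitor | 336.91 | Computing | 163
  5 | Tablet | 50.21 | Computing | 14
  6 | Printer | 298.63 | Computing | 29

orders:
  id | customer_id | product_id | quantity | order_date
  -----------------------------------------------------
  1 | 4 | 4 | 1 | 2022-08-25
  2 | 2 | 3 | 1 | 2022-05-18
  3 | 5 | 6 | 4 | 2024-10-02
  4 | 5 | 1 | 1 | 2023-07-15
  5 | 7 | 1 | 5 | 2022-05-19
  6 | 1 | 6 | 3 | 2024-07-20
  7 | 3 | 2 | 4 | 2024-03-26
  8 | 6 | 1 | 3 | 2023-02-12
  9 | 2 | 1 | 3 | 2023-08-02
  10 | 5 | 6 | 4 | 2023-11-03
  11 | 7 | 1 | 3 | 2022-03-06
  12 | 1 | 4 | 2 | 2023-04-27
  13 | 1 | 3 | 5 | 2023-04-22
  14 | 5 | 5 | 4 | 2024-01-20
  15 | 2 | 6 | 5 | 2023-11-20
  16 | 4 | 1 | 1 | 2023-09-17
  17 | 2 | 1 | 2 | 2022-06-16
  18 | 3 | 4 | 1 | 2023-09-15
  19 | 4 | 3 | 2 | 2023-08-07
SELECT name, price FROM products WHERE price <= 149.77

Execution result:
name | price
Microphone | 66.88
Charger | 84.63
Tablet | 50.21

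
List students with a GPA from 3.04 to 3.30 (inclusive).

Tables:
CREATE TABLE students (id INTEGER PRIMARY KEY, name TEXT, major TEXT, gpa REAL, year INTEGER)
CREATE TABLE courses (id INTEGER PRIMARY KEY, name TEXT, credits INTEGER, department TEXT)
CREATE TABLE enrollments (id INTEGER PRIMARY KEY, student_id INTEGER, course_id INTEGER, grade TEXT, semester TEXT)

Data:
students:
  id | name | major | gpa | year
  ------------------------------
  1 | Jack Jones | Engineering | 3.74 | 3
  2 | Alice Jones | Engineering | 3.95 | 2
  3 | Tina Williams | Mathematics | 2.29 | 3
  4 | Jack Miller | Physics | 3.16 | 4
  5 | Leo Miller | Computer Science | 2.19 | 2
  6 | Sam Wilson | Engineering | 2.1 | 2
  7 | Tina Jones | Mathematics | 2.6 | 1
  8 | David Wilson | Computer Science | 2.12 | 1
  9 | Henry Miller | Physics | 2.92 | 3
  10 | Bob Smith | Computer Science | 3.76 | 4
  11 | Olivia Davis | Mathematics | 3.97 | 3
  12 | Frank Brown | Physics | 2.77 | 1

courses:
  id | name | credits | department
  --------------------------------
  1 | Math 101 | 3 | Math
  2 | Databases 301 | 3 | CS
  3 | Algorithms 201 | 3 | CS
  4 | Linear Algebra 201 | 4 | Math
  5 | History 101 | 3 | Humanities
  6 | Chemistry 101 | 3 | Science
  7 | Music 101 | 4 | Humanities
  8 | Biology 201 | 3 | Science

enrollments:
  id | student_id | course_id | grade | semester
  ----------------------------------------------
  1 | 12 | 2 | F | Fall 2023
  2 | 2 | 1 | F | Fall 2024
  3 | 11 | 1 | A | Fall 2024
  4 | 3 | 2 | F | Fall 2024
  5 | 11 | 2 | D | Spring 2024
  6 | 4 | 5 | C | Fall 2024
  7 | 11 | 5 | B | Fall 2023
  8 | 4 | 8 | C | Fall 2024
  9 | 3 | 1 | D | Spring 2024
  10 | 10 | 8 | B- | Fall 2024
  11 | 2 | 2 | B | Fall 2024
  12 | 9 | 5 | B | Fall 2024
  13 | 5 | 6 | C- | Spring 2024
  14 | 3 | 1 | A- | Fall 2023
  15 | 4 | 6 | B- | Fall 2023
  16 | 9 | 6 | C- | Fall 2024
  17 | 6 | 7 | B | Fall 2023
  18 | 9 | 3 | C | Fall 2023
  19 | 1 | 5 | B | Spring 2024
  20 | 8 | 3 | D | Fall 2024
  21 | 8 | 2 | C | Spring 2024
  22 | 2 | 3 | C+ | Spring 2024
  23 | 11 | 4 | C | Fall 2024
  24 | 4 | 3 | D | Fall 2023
SELECT name, gpa FROM students WHERE gpa BETWEEN 3.04 AND 3.3

Execution result:
name | gpa
Jack Miller | 3.16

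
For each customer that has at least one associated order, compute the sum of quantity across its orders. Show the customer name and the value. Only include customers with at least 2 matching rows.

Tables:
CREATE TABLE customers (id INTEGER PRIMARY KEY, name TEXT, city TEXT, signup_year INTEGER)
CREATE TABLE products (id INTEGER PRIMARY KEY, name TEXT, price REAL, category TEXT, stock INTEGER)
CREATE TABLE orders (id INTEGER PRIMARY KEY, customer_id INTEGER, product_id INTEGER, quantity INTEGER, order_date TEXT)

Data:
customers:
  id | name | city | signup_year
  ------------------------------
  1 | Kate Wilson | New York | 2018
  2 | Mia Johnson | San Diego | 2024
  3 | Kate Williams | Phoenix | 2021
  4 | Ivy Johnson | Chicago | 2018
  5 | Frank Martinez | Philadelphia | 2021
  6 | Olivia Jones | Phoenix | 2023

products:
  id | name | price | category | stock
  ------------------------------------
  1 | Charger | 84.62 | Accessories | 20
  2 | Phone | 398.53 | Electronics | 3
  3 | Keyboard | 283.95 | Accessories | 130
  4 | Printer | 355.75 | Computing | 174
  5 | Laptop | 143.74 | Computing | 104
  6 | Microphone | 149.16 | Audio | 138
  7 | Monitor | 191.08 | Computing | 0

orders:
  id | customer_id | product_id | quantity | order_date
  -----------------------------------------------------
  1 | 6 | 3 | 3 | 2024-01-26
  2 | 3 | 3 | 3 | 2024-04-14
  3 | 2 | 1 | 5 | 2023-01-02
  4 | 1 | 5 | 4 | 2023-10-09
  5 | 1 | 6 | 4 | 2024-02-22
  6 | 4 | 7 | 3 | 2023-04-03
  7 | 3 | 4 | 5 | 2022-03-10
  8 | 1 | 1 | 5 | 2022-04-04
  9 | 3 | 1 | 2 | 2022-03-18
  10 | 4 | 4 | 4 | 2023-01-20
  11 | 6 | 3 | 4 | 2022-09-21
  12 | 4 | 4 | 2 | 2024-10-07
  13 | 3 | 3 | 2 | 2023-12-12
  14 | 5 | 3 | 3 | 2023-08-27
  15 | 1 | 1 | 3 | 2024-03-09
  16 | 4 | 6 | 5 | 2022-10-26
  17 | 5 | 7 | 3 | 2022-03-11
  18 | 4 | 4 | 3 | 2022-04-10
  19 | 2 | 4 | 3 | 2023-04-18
SELECT p.name, SUM(c.quantity) AS sum_quantity FROM orders c JOIN customers p ON c.customer_id = p.id GROUP BY p.id, p.name HAVING COUNT(*) >= 2

Execution result:
name | sum_quantity
Kate Wilson | 16
Mia Johnson | 8
Kate Williams | 12
Ivy Johnson | 17
Frank Martinez | 6
Olivia Jones | 7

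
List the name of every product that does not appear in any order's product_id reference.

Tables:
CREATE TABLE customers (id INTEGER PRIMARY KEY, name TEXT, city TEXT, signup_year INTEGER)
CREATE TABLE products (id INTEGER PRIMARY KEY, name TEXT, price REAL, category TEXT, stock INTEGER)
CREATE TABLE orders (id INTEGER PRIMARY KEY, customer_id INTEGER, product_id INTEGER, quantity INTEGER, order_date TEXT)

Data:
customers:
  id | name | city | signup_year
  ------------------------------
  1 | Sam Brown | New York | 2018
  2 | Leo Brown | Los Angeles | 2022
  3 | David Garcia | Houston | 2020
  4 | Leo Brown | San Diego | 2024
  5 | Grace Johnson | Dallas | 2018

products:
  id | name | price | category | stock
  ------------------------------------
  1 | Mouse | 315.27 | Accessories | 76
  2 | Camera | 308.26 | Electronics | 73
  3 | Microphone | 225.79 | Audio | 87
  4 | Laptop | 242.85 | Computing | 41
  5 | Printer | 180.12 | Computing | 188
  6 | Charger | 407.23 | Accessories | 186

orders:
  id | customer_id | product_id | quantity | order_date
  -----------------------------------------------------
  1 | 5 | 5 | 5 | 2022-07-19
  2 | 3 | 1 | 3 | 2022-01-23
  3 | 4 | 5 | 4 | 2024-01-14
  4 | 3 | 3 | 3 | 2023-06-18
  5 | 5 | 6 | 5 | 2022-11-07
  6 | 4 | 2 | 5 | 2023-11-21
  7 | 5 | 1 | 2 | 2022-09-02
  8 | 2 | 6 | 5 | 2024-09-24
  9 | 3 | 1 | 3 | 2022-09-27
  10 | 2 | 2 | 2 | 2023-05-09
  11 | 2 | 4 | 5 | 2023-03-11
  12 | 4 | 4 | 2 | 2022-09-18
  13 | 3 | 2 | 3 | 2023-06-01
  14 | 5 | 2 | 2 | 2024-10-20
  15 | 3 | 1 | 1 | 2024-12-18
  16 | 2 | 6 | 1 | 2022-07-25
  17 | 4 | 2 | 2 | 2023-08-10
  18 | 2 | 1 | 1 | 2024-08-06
SELECT p.name FROM products p LEFT JOIN orders c ON c.product_id = p.id WHERE c.id IS NULL

Execution result:
(no rows)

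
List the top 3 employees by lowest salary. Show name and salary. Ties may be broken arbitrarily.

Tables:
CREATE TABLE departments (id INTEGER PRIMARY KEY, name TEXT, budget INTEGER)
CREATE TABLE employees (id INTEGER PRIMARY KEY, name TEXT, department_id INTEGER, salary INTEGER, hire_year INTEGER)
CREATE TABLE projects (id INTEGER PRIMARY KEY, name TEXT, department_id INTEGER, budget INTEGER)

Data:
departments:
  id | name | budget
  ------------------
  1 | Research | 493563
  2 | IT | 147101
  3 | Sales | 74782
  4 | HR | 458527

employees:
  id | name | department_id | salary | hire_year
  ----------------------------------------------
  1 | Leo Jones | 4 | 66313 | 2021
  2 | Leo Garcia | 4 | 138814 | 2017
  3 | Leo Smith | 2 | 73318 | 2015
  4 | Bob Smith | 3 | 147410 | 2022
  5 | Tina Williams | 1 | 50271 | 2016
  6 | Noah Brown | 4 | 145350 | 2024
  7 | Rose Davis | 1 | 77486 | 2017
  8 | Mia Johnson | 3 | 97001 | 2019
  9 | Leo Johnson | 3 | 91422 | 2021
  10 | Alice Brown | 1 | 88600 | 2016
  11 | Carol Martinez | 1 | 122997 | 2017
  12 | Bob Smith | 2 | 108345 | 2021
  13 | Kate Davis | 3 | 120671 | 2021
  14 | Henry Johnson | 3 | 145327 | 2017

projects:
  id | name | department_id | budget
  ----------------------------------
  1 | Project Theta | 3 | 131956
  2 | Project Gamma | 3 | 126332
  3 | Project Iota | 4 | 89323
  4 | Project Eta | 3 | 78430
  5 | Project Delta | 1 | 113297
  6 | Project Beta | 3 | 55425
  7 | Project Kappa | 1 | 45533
SELECT name, salary FROM employees ORDER BY salary ASC LIMIT 3

Execution result:
name | salary
Tina Williams | 50271
Leo Jones | 66313
Leo Smith | 73318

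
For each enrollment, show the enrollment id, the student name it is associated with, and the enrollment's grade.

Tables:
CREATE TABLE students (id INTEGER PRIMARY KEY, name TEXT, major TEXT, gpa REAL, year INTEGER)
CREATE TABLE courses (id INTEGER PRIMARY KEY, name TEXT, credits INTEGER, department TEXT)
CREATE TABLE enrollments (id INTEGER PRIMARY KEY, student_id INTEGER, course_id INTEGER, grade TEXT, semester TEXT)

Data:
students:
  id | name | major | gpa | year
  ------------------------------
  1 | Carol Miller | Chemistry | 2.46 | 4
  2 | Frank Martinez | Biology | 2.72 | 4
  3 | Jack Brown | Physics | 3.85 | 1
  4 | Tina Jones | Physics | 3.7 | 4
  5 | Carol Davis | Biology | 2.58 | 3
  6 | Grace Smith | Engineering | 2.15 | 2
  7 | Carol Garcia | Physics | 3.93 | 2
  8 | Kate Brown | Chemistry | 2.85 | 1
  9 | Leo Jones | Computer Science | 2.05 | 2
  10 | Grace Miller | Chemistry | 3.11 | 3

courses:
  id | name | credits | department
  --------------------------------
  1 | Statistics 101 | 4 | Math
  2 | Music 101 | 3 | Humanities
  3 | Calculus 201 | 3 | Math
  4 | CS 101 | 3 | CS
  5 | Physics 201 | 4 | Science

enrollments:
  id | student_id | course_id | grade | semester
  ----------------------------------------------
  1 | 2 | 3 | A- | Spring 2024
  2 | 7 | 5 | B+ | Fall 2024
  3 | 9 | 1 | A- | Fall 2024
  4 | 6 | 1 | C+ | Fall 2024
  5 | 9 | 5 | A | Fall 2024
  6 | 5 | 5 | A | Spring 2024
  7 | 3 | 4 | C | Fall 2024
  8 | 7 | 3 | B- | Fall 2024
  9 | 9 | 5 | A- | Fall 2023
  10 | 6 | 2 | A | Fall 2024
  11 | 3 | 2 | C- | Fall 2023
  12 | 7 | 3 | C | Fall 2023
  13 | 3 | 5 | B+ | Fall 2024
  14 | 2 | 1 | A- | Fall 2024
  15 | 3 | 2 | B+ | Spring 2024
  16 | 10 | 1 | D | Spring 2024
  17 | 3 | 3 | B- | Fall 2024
SELECT c.id, p.name AS student, c.grade FROM enrollments c JOIN students p ON c.student_id = p.id

Execution result:
id | student | grade
1 | Frank Martinez | A-
2 | Carol Garcia | B+
3 | Leo Jones | A-
4 | Grace Smith | C+
5 | Leo Jones | A
6 | Carol Davis | A
7 | Jack Brown | C
8 | Carol Garcia | B-
9 | Leo Jones | A-
10 | Grace Smith | A
11 | Jack Brown | C-
12 | Carol Garcia | C
13 | Jack Brown | B+
14 | Frank Martinez | A-
15 | Jack Brown | B+
16 | Grace Miller | D
17 | Jack Brown | B-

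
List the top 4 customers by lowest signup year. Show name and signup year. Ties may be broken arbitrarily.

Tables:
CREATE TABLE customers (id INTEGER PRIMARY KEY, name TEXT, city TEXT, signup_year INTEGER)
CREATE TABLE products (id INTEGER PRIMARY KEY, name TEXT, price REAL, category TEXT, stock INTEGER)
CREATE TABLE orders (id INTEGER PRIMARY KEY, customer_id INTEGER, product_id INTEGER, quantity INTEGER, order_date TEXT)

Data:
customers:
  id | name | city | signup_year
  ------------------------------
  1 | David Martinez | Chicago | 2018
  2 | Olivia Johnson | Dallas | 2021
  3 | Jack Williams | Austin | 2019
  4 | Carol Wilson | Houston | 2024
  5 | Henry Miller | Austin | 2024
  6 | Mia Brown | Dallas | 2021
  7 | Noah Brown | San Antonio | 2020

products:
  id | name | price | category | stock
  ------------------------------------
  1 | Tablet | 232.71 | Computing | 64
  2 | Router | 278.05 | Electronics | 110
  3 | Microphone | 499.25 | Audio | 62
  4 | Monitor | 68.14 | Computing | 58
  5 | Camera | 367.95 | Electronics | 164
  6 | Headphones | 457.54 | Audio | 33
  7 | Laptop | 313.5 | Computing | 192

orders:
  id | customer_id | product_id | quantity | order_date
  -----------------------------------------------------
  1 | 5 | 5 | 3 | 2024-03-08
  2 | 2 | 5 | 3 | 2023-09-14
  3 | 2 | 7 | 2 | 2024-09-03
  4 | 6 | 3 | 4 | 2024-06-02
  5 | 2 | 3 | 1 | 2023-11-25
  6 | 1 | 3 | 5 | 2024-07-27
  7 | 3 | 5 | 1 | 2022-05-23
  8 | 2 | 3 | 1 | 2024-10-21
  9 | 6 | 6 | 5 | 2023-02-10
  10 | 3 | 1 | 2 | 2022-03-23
SELECT name, signup_year FROM customers ORDER BY signup_year ASC LIMIT 4

Execution result:
name | signup_year
David Martinez | 2018
Jack Williams | 2019
Noah Brown | 2020
Olivia Johnson | 2021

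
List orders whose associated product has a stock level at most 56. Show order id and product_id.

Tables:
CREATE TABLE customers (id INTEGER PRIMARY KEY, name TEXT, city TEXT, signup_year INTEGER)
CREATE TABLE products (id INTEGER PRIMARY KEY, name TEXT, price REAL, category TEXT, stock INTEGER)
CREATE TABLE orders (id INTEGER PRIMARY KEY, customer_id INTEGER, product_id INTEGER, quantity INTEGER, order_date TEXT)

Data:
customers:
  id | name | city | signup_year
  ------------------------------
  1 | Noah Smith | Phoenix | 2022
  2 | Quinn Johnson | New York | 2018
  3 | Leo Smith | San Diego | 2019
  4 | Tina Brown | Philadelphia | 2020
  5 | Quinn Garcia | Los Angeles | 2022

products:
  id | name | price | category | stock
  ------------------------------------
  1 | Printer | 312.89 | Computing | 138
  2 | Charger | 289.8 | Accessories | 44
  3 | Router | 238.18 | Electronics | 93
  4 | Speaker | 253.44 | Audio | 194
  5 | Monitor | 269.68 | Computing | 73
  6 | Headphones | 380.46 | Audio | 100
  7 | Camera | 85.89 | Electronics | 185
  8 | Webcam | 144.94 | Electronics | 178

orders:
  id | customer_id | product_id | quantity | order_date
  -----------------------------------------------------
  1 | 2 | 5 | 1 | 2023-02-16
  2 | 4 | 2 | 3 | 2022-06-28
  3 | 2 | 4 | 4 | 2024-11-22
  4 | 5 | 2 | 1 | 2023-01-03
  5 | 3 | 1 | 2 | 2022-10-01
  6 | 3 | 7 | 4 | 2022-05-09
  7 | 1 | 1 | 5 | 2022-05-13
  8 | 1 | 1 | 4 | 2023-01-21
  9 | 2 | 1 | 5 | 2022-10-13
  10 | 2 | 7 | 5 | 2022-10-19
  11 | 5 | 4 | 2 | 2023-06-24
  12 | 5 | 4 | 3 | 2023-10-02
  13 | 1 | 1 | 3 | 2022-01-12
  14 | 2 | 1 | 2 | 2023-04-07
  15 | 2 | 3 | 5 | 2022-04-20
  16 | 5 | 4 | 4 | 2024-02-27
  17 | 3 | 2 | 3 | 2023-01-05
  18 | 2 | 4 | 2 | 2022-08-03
SELECT id, product_id FROM orders WHERE product_id IN (SELECT id FROM products WHERE stock <= 56)

Execution result:
id | product_id
2 | 2
4 | 2
17 | 2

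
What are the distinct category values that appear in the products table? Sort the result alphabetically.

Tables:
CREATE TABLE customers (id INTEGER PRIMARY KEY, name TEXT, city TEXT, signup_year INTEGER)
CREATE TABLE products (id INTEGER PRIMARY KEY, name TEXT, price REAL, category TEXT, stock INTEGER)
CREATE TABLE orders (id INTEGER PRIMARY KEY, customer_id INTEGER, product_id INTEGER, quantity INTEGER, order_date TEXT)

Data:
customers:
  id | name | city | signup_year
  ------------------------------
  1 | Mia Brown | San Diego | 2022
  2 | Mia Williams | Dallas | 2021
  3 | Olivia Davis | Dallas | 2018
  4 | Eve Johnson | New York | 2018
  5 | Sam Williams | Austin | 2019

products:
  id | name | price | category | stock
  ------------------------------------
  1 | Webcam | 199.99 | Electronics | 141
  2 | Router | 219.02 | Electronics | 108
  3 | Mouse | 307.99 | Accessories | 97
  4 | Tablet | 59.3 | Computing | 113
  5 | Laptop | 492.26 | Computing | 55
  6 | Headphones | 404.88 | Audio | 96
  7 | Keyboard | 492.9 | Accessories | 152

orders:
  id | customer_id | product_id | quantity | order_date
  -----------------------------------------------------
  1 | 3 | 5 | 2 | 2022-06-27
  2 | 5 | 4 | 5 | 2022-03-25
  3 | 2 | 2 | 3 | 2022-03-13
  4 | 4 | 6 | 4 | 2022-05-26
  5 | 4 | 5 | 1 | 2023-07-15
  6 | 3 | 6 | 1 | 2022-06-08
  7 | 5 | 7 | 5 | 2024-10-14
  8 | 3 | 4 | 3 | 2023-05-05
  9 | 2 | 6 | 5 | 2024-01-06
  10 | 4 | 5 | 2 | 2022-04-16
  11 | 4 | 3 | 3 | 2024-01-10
SELECT DISTINCT category FROM products ORDER BY category

Execution result:
category
Accessories
Audio
Computing
Electronics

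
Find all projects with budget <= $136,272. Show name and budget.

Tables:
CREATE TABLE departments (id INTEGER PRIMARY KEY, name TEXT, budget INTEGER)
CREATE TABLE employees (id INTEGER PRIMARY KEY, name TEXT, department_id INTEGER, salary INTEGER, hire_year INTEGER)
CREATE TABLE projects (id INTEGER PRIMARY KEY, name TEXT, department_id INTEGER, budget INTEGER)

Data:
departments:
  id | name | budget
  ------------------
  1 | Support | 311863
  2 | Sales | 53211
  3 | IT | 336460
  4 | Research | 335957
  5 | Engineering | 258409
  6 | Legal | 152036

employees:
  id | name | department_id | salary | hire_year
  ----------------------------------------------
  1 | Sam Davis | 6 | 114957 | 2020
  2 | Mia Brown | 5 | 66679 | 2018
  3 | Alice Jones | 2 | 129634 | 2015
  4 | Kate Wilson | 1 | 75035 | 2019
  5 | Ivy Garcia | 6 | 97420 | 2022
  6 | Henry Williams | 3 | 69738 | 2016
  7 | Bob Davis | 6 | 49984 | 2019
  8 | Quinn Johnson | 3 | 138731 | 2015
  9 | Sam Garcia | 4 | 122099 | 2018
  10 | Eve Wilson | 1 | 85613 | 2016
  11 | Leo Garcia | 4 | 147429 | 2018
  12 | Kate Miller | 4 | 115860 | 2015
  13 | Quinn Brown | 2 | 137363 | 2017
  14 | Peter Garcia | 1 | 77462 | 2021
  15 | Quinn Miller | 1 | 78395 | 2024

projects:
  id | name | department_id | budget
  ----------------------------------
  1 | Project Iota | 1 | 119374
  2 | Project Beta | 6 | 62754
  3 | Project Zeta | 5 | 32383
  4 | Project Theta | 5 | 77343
SELECT name, budget FROM projects WHERE budget <= 136272

Execution result:
name | budget
Project Iota | 119374
Project Beta | 62754
Project Zeta | 32383
Project Theta | 77343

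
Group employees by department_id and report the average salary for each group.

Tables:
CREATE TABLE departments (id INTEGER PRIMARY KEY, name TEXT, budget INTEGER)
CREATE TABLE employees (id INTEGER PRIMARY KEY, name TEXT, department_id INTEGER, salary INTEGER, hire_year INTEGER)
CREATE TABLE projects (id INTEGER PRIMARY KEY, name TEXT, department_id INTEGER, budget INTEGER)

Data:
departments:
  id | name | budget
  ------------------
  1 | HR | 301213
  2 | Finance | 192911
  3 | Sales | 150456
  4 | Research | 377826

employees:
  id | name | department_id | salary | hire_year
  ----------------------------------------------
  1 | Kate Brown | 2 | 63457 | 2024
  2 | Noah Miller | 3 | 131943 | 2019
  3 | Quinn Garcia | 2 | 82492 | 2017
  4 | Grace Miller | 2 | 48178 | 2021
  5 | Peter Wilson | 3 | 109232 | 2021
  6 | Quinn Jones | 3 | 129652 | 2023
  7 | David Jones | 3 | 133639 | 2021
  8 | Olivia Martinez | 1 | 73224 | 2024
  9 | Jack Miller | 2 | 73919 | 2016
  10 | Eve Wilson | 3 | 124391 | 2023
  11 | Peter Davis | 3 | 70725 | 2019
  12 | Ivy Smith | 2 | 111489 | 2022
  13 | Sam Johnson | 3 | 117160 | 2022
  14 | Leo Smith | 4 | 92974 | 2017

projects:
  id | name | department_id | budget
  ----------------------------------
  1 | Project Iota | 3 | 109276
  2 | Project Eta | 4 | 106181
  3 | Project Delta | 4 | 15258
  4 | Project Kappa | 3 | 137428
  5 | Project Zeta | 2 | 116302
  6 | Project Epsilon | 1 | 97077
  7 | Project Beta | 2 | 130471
SELECT department_id, AVG(salary) AS avg_salary FROM employees GROUP BY department_id

Execution result:
department_id | avg_salary
1 | 73224.00
2 | 75907.00
3 | 116677.43
4 | 92974.00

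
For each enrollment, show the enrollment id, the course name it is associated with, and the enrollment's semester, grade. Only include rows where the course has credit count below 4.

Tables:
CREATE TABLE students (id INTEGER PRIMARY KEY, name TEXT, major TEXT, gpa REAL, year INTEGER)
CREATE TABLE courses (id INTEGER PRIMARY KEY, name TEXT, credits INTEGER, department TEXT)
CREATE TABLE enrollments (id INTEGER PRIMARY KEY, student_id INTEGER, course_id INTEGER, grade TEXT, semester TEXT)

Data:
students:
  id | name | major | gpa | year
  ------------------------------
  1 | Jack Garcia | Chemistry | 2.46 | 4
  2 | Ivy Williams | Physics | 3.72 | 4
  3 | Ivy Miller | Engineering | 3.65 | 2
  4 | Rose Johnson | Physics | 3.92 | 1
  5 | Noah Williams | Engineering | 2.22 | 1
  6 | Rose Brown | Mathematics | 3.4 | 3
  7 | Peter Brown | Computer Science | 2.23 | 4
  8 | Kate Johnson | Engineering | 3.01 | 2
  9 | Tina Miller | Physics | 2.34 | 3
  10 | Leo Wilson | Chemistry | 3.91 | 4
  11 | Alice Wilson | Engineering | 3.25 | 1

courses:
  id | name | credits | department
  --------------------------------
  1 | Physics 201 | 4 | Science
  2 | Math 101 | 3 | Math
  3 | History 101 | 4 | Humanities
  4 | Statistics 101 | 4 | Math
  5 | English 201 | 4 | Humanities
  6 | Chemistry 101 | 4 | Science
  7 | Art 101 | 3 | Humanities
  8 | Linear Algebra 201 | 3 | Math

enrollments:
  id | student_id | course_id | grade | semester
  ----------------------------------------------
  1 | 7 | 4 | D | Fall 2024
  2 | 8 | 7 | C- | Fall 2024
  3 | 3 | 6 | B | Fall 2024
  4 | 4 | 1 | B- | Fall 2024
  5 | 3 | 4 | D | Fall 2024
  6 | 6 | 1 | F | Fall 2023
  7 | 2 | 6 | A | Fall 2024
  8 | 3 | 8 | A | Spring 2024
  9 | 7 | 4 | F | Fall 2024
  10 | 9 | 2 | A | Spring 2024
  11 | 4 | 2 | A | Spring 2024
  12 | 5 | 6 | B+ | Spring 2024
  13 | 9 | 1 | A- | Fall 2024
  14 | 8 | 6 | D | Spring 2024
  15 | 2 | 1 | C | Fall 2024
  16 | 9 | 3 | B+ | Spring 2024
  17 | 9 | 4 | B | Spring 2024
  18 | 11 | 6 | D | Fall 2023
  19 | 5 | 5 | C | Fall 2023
SELECT c.id, p.name AS course, c.semester, c.grade FROM enrollments c JOIN courses p ON c.course_id = p.id WHERE p.credits < 4

Execution result:
id | course | semester | grade
2 | Art 101 | Fall 2024 | C-
8 | Linear Algebra 201 | Spring 2024 | A
10 | Math 101 | Spring 2024 | A
11 | Math 101 | Spring 2024 | A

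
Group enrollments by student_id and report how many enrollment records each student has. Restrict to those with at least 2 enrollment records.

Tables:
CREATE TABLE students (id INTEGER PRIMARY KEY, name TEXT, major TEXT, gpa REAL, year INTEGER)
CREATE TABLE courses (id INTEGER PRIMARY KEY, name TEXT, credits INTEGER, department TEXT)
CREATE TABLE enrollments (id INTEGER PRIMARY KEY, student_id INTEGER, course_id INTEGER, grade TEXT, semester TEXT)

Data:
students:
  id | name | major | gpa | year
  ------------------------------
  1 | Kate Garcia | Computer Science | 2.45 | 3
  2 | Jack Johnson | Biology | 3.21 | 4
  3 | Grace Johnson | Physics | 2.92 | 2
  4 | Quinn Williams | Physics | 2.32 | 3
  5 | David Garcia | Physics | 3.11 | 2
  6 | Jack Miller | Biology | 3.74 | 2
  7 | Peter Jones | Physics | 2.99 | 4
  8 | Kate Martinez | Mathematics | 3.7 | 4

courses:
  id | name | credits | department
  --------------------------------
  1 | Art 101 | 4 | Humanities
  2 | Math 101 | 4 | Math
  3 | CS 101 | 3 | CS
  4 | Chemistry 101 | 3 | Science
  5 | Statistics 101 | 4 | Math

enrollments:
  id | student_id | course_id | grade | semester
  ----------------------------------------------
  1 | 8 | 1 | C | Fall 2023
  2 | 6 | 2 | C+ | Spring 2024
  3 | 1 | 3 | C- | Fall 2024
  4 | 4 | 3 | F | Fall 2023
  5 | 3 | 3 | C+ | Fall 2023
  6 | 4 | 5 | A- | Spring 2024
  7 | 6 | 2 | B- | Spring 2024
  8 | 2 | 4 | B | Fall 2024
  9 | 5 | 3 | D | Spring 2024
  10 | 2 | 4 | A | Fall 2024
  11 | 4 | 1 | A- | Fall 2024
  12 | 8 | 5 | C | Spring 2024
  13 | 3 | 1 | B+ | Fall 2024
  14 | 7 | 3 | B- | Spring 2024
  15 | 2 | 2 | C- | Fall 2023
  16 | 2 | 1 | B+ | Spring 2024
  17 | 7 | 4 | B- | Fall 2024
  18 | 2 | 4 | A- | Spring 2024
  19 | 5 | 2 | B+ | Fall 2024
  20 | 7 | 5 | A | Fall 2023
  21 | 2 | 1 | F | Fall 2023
SELECT student_id, COUNT(*) AS enrollment_count FROM enrollments GROUP BY student_id HAVING COUNT(*) >= 2

Execution result:
student_id | enrollment_count
2 | 6
3 | 2
4 | 3
5 | 2
6 | 2
7 | 3
8 | 2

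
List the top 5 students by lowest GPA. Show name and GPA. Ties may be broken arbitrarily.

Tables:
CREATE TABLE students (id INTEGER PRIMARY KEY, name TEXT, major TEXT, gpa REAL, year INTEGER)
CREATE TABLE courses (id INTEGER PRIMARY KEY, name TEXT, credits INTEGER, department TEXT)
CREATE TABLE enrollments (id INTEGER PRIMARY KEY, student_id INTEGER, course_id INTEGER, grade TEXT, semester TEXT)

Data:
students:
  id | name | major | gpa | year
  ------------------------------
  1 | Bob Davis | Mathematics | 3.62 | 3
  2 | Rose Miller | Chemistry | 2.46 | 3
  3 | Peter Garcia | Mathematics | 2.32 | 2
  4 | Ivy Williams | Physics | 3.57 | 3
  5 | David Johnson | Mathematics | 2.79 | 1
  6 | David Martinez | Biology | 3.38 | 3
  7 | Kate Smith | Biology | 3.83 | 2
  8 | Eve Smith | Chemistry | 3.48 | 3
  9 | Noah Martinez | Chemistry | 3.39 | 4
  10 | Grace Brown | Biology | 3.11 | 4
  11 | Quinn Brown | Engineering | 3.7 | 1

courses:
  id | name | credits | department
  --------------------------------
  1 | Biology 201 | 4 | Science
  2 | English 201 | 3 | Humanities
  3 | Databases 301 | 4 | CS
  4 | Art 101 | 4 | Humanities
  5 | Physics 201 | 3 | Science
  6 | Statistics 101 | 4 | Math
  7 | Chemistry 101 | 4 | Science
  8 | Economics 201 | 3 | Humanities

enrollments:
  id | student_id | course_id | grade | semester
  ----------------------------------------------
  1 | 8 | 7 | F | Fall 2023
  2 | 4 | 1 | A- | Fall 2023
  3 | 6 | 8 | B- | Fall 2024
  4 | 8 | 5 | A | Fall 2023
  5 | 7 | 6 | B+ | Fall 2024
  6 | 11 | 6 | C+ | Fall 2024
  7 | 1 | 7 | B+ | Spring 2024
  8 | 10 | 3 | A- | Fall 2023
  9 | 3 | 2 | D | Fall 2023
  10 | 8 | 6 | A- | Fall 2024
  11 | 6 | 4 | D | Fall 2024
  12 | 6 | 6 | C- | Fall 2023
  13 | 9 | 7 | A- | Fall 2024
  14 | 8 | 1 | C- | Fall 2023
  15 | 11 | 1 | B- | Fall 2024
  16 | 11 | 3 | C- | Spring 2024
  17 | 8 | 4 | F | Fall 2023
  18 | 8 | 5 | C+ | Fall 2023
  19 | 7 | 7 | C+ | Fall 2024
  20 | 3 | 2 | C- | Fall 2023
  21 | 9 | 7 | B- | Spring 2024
SELECT name, gpa FROM students ORDER BY gpa ASC LIMIT 5

Execution result:
name | gpa
Peter Garcia | 2.32
Rose Miller | 2.46
David Johnson | 2.79
Grace Brown | 3.11
David Martinez | 3.38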